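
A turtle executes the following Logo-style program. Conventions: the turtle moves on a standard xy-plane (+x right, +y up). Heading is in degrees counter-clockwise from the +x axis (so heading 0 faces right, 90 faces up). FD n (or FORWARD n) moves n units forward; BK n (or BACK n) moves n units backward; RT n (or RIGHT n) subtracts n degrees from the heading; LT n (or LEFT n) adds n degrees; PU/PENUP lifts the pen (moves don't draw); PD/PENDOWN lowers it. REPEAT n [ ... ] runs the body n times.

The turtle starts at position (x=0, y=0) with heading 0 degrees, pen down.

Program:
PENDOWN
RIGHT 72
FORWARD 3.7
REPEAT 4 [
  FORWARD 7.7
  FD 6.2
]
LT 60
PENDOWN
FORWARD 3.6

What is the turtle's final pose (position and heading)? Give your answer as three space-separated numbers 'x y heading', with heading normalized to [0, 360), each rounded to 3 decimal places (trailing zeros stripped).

Executing turtle program step by step:
Start: pos=(0,0), heading=0, pen down
PD: pen down
RT 72: heading 0 -> 288
FD 3.7: (0,0) -> (1.143,-3.519) [heading=288, draw]
REPEAT 4 [
  -- iteration 1/4 --
  FD 7.7: (1.143,-3.519) -> (3.523,-10.842) [heading=288, draw]
  FD 6.2: (3.523,-10.842) -> (5.439,-16.739) [heading=288, draw]
  -- iteration 2/4 --
  FD 7.7: (5.439,-16.739) -> (7.818,-24.062) [heading=288, draw]
  FD 6.2: (7.818,-24.062) -> (9.734,-29.958) [heading=288, draw]
  -- iteration 3/4 --
  FD 7.7: (9.734,-29.958) -> (12.113,-37.281) [heading=288, draw]
  FD 6.2: (12.113,-37.281) -> (14.029,-43.178) [heading=288, draw]
  -- iteration 4/4 --
  FD 7.7: (14.029,-43.178) -> (16.409,-50.501) [heading=288, draw]
  FD 6.2: (16.409,-50.501) -> (18.325,-56.398) [heading=288, draw]
]
LT 60: heading 288 -> 348
PD: pen down
FD 3.6: (18.325,-56.398) -> (21.846,-57.146) [heading=348, draw]
Final: pos=(21.846,-57.146), heading=348, 10 segment(s) drawn

Answer: 21.846 -57.146 348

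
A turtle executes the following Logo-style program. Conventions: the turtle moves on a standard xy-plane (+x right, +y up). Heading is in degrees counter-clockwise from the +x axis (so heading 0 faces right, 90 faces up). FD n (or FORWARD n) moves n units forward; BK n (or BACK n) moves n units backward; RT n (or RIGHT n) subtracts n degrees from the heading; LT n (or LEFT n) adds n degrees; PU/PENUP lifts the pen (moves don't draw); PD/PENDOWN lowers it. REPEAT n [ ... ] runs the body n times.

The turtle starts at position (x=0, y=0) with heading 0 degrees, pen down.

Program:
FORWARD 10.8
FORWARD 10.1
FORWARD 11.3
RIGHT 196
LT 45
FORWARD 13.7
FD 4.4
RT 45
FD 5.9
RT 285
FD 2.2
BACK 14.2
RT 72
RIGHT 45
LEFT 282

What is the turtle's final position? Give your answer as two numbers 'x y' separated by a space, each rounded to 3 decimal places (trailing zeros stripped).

Answer: 16.878 3.137

Derivation:
Executing turtle program step by step:
Start: pos=(0,0), heading=0, pen down
FD 10.8: (0,0) -> (10.8,0) [heading=0, draw]
FD 10.1: (10.8,0) -> (20.9,0) [heading=0, draw]
FD 11.3: (20.9,0) -> (32.2,0) [heading=0, draw]
RT 196: heading 0 -> 164
LT 45: heading 164 -> 209
FD 13.7: (32.2,0) -> (20.218,-6.642) [heading=209, draw]
FD 4.4: (20.218,-6.642) -> (16.369,-8.775) [heading=209, draw]
RT 45: heading 209 -> 164
FD 5.9: (16.369,-8.775) -> (10.698,-7.149) [heading=164, draw]
RT 285: heading 164 -> 239
FD 2.2: (10.698,-7.149) -> (9.565,-9.035) [heading=239, draw]
BK 14.2: (9.565,-9.035) -> (16.878,3.137) [heading=239, draw]
RT 72: heading 239 -> 167
RT 45: heading 167 -> 122
LT 282: heading 122 -> 44
Final: pos=(16.878,3.137), heading=44, 8 segment(s) drawn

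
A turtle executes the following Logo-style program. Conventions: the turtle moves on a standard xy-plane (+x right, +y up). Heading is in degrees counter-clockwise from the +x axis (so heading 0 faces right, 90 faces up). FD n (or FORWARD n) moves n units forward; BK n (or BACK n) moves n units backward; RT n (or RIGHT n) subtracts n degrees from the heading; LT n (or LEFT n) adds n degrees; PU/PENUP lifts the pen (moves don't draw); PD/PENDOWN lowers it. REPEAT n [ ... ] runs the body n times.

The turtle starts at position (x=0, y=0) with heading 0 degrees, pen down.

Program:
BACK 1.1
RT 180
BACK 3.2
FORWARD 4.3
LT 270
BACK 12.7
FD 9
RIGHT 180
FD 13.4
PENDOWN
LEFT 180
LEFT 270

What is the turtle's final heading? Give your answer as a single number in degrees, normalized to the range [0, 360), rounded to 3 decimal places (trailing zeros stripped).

Answer: 0

Derivation:
Executing turtle program step by step:
Start: pos=(0,0), heading=0, pen down
BK 1.1: (0,0) -> (-1.1,0) [heading=0, draw]
RT 180: heading 0 -> 180
BK 3.2: (-1.1,0) -> (2.1,0) [heading=180, draw]
FD 4.3: (2.1,0) -> (-2.2,0) [heading=180, draw]
LT 270: heading 180 -> 90
BK 12.7: (-2.2,0) -> (-2.2,-12.7) [heading=90, draw]
FD 9: (-2.2,-12.7) -> (-2.2,-3.7) [heading=90, draw]
RT 180: heading 90 -> 270
FD 13.4: (-2.2,-3.7) -> (-2.2,-17.1) [heading=270, draw]
PD: pen down
LT 180: heading 270 -> 90
LT 270: heading 90 -> 0
Final: pos=(-2.2,-17.1), heading=0, 6 segment(s) drawn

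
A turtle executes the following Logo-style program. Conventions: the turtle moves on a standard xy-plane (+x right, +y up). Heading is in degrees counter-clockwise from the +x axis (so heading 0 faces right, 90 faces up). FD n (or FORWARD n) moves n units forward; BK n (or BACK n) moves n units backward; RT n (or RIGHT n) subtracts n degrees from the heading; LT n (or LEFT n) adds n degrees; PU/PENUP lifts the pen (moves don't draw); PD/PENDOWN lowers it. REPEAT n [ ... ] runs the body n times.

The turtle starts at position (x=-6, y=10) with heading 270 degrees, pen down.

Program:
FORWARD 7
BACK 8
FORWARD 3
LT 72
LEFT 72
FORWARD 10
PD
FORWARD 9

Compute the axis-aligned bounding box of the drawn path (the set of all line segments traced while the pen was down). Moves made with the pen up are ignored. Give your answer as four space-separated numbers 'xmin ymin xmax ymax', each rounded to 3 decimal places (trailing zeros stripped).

Executing turtle program step by step:
Start: pos=(-6,10), heading=270, pen down
FD 7: (-6,10) -> (-6,3) [heading=270, draw]
BK 8: (-6,3) -> (-6,11) [heading=270, draw]
FD 3: (-6,11) -> (-6,8) [heading=270, draw]
LT 72: heading 270 -> 342
LT 72: heading 342 -> 54
FD 10: (-6,8) -> (-0.122,16.09) [heading=54, draw]
PD: pen down
FD 9: (-0.122,16.09) -> (5.168,23.371) [heading=54, draw]
Final: pos=(5.168,23.371), heading=54, 5 segment(s) drawn

Segment endpoints: x in {-6, -6, -6, -0.122, 5.168}, y in {3, 8, 10, 11, 16.09, 23.371}
xmin=-6, ymin=3, xmax=5.168, ymax=23.371

Answer: -6 3 5.168 23.371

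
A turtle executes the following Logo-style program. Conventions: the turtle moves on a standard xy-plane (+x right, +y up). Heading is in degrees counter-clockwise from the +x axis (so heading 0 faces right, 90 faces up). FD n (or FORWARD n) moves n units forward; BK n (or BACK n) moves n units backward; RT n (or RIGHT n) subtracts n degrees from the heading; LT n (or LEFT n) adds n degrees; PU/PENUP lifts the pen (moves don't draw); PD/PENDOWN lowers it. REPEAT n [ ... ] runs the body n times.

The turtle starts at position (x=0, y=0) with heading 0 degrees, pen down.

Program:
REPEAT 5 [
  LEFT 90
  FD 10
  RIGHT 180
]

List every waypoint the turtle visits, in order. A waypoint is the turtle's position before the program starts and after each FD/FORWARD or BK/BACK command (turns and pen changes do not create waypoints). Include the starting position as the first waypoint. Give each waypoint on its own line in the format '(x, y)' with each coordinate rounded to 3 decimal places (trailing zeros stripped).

Answer: (0, 0)
(0, 10)
(10, 10)
(10, 0)
(0, 0)
(0, 10)

Derivation:
Executing turtle program step by step:
Start: pos=(0,0), heading=0, pen down
REPEAT 5 [
  -- iteration 1/5 --
  LT 90: heading 0 -> 90
  FD 10: (0,0) -> (0,10) [heading=90, draw]
  RT 180: heading 90 -> 270
  -- iteration 2/5 --
  LT 90: heading 270 -> 0
  FD 10: (0,10) -> (10,10) [heading=0, draw]
  RT 180: heading 0 -> 180
  -- iteration 3/5 --
  LT 90: heading 180 -> 270
  FD 10: (10,10) -> (10,0) [heading=270, draw]
  RT 180: heading 270 -> 90
  -- iteration 4/5 --
  LT 90: heading 90 -> 180
  FD 10: (10,0) -> (0,0) [heading=180, draw]
  RT 180: heading 180 -> 0
  -- iteration 5/5 --
  LT 90: heading 0 -> 90
  FD 10: (0,0) -> (0,10) [heading=90, draw]
  RT 180: heading 90 -> 270
]
Final: pos=(0,10), heading=270, 5 segment(s) drawn
Waypoints (6 total):
(0, 0)
(0, 10)
(10, 10)
(10, 0)
(0, 0)
(0, 10)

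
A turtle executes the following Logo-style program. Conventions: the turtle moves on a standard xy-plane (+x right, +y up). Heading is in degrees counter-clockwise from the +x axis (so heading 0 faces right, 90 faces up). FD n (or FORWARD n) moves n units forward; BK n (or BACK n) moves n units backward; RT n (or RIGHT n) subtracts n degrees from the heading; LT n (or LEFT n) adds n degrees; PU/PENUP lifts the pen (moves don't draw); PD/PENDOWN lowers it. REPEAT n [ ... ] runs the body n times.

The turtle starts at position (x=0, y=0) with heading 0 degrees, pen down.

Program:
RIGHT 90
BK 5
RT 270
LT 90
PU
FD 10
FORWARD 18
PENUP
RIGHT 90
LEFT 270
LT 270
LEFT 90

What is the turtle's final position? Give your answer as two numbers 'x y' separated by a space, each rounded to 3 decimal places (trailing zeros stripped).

Answer: 0 33

Derivation:
Executing turtle program step by step:
Start: pos=(0,0), heading=0, pen down
RT 90: heading 0 -> 270
BK 5: (0,0) -> (0,5) [heading=270, draw]
RT 270: heading 270 -> 0
LT 90: heading 0 -> 90
PU: pen up
FD 10: (0,5) -> (0,15) [heading=90, move]
FD 18: (0,15) -> (0,33) [heading=90, move]
PU: pen up
RT 90: heading 90 -> 0
LT 270: heading 0 -> 270
LT 270: heading 270 -> 180
LT 90: heading 180 -> 270
Final: pos=(0,33), heading=270, 1 segment(s) drawn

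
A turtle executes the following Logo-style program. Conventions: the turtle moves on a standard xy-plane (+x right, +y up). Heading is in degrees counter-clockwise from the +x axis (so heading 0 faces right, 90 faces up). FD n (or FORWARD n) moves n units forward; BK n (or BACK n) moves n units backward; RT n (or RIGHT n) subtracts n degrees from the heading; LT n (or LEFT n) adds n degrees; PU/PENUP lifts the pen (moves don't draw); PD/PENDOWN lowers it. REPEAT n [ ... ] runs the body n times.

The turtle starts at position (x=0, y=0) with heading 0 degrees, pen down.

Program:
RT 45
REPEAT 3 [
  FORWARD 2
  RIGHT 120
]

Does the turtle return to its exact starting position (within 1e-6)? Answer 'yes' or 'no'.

Answer: yes

Derivation:
Executing turtle program step by step:
Start: pos=(0,0), heading=0, pen down
RT 45: heading 0 -> 315
REPEAT 3 [
  -- iteration 1/3 --
  FD 2: (0,0) -> (1.414,-1.414) [heading=315, draw]
  RT 120: heading 315 -> 195
  -- iteration 2/3 --
  FD 2: (1.414,-1.414) -> (-0.518,-1.932) [heading=195, draw]
  RT 120: heading 195 -> 75
  -- iteration 3/3 --
  FD 2: (-0.518,-1.932) -> (0,0) [heading=75, draw]
  RT 120: heading 75 -> 315
]
Final: pos=(0,0), heading=315, 3 segment(s) drawn

Start position: (0, 0)
Final position: (0, 0)
Distance = 0; < 1e-6 -> CLOSED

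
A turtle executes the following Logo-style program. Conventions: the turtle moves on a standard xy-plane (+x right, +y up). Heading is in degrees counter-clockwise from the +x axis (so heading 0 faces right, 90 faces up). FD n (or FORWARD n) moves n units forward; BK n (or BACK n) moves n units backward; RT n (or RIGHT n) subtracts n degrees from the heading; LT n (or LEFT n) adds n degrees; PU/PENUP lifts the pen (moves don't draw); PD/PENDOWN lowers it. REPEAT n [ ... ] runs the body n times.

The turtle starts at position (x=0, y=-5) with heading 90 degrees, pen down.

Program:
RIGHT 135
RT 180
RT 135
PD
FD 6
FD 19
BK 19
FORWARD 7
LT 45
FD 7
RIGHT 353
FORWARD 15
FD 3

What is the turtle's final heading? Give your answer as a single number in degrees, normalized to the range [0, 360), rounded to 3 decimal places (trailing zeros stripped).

Executing turtle program step by step:
Start: pos=(0,-5), heading=90, pen down
RT 135: heading 90 -> 315
RT 180: heading 315 -> 135
RT 135: heading 135 -> 0
PD: pen down
FD 6: (0,-5) -> (6,-5) [heading=0, draw]
FD 19: (6,-5) -> (25,-5) [heading=0, draw]
BK 19: (25,-5) -> (6,-5) [heading=0, draw]
FD 7: (6,-5) -> (13,-5) [heading=0, draw]
LT 45: heading 0 -> 45
FD 7: (13,-5) -> (17.95,-0.05) [heading=45, draw]
RT 353: heading 45 -> 52
FD 15: (17.95,-0.05) -> (27.185,11.77) [heading=52, draw]
FD 3: (27.185,11.77) -> (29.032,14.134) [heading=52, draw]
Final: pos=(29.032,14.134), heading=52, 7 segment(s) drawn

Answer: 52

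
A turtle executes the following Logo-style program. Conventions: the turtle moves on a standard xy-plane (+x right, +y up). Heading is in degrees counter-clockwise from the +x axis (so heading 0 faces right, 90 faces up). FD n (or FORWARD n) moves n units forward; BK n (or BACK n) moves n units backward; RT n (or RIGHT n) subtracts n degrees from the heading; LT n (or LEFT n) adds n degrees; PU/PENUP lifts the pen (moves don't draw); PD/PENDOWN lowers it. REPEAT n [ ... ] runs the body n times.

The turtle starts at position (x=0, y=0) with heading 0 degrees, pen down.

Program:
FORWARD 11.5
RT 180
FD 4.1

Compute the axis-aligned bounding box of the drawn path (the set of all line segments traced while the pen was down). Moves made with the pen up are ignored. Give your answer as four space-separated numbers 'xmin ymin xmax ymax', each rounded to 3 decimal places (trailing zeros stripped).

Answer: 0 0 11.5 0

Derivation:
Executing turtle program step by step:
Start: pos=(0,0), heading=0, pen down
FD 11.5: (0,0) -> (11.5,0) [heading=0, draw]
RT 180: heading 0 -> 180
FD 4.1: (11.5,0) -> (7.4,0) [heading=180, draw]
Final: pos=(7.4,0), heading=180, 2 segment(s) drawn

Segment endpoints: x in {0, 7.4, 11.5}, y in {0, 0}
xmin=0, ymin=0, xmax=11.5, ymax=0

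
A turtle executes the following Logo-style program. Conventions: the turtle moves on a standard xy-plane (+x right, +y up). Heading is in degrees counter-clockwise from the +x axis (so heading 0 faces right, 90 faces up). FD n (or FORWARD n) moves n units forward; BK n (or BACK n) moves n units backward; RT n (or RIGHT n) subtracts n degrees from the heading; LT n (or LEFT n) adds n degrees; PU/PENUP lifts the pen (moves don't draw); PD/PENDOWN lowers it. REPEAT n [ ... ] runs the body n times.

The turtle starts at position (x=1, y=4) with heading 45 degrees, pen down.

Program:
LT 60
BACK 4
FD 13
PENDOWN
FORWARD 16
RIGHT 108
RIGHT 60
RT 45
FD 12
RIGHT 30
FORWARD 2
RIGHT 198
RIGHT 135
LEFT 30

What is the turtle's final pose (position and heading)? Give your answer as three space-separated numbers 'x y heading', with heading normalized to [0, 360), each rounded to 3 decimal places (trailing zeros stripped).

Answer: -10.665 15.397 279

Derivation:
Executing turtle program step by step:
Start: pos=(1,4), heading=45, pen down
LT 60: heading 45 -> 105
BK 4: (1,4) -> (2.035,0.136) [heading=105, draw]
FD 13: (2.035,0.136) -> (-1.329,12.693) [heading=105, draw]
PD: pen down
FD 16: (-1.329,12.693) -> (-5.47,28.148) [heading=105, draw]
RT 108: heading 105 -> 357
RT 60: heading 357 -> 297
RT 45: heading 297 -> 252
FD 12: (-5.47,28.148) -> (-9.179,16.735) [heading=252, draw]
RT 30: heading 252 -> 222
FD 2: (-9.179,16.735) -> (-10.665,15.397) [heading=222, draw]
RT 198: heading 222 -> 24
RT 135: heading 24 -> 249
LT 30: heading 249 -> 279
Final: pos=(-10.665,15.397), heading=279, 5 segment(s) drawn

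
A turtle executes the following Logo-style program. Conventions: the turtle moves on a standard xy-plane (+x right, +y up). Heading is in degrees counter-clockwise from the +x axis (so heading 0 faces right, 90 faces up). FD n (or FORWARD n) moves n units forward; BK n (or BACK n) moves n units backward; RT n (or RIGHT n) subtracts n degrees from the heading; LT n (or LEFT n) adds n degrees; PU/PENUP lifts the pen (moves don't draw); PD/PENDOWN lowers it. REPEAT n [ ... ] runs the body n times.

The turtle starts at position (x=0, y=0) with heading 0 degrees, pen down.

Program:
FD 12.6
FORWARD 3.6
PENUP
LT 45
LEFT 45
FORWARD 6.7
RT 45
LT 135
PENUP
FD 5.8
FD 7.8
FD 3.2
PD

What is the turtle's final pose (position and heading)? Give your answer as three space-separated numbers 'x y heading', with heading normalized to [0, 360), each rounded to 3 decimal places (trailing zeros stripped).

Executing turtle program step by step:
Start: pos=(0,0), heading=0, pen down
FD 12.6: (0,0) -> (12.6,0) [heading=0, draw]
FD 3.6: (12.6,0) -> (16.2,0) [heading=0, draw]
PU: pen up
LT 45: heading 0 -> 45
LT 45: heading 45 -> 90
FD 6.7: (16.2,0) -> (16.2,6.7) [heading=90, move]
RT 45: heading 90 -> 45
LT 135: heading 45 -> 180
PU: pen up
FD 5.8: (16.2,6.7) -> (10.4,6.7) [heading=180, move]
FD 7.8: (10.4,6.7) -> (2.6,6.7) [heading=180, move]
FD 3.2: (2.6,6.7) -> (-0.6,6.7) [heading=180, move]
PD: pen down
Final: pos=(-0.6,6.7), heading=180, 2 segment(s) drawn

Answer: -0.6 6.7 180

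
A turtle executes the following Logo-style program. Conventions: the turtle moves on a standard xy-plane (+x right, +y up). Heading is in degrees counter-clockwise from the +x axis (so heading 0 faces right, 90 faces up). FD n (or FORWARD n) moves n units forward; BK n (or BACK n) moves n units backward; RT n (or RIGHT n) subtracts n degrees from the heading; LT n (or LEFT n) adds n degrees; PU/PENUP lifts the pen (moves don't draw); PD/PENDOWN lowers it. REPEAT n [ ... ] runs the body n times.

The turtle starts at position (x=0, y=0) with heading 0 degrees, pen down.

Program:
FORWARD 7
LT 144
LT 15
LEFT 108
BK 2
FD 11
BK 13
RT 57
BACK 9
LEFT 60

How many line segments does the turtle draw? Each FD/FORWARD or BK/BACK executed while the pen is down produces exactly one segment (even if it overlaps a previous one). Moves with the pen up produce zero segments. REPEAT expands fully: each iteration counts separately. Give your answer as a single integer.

Answer: 5

Derivation:
Executing turtle program step by step:
Start: pos=(0,0), heading=0, pen down
FD 7: (0,0) -> (7,0) [heading=0, draw]
LT 144: heading 0 -> 144
LT 15: heading 144 -> 159
LT 108: heading 159 -> 267
BK 2: (7,0) -> (7.105,1.997) [heading=267, draw]
FD 11: (7.105,1.997) -> (6.529,-8.988) [heading=267, draw]
BK 13: (6.529,-8.988) -> (7.209,3.995) [heading=267, draw]
RT 57: heading 267 -> 210
BK 9: (7.209,3.995) -> (15.004,8.495) [heading=210, draw]
LT 60: heading 210 -> 270
Final: pos=(15.004,8.495), heading=270, 5 segment(s) drawn
Segments drawn: 5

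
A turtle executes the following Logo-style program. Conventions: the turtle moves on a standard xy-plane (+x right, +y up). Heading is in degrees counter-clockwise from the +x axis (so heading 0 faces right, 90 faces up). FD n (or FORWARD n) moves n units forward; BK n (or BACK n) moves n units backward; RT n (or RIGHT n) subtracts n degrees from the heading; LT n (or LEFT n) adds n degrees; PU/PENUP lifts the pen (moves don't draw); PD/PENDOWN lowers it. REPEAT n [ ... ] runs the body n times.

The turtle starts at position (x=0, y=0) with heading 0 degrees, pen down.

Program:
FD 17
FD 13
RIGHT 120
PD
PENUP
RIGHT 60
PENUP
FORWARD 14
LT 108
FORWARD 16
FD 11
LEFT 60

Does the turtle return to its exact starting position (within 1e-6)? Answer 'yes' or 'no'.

Answer: no

Derivation:
Executing turtle program step by step:
Start: pos=(0,0), heading=0, pen down
FD 17: (0,0) -> (17,0) [heading=0, draw]
FD 13: (17,0) -> (30,0) [heading=0, draw]
RT 120: heading 0 -> 240
PD: pen down
PU: pen up
RT 60: heading 240 -> 180
PU: pen up
FD 14: (30,0) -> (16,0) [heading=180, move]
LT 108: heading 180 -> 288
FD 16: (16,0) -> (20.944,-15.217) [heading=288, move]
FD 11: (20.944,-15.217) -> (24.343,-25.679) [heading=288, move]
LT 60: heading 288 -> 348
Final: pos=(24.343,-25.679), heading=348, 2 segment(s) drawn

Start position: (0, 0)
Final position: (24.343, -25.679)
Distance = 35.383; >= 1e-6 -> NOT closed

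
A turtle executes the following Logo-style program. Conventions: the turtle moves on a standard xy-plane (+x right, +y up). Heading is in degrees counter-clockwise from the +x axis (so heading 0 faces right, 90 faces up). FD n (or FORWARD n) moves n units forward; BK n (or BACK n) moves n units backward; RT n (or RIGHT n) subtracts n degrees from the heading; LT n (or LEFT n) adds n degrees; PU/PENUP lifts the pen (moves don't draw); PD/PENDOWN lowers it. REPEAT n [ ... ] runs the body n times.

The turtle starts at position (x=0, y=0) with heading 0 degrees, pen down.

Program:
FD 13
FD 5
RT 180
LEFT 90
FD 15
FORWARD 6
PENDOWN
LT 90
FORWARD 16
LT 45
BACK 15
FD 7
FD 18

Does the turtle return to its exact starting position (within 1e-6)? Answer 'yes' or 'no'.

Executing turtle program step by step:
Start: pos=(0,0), heading=0, pen down
FD 13: (0,0) -> (13,0) [heading=0, draw]
FD 5: (13,0) -> (18,0) [heading=0, draw]
RT 180: heading 0 -> 180
LT 90: heading 180 -> 270
FD 15: (18,0) -> (18,-15) [heading=270, draw]
FD 6: (18,-15) -> (18,-21) [heading=270, draw]
PD: pen down
LT 90: heading 270 -> 0
FD 16: (18,-21) -> (34,-21) [heading=0, draw]
LT 45: heading 0 -> 45
BK 15: (34,-21) -> (23.393,-31.607) [heading=45, draw]
FD 7: (23.393,-31.607) -> (28.343,-26.657) [heading=45, draw]
FD 18: (28.343,-26.657) -> (41.071,-13.929) [heading=45, draw]
Final: pos=(41.071,-13.929), heading=45, 8 segment(s) drawn

Start position: (0, 0)
Final position: (41.071, -13.929)
Distance = 43.369; >= 1e-6 -> NOT closed

Answer: no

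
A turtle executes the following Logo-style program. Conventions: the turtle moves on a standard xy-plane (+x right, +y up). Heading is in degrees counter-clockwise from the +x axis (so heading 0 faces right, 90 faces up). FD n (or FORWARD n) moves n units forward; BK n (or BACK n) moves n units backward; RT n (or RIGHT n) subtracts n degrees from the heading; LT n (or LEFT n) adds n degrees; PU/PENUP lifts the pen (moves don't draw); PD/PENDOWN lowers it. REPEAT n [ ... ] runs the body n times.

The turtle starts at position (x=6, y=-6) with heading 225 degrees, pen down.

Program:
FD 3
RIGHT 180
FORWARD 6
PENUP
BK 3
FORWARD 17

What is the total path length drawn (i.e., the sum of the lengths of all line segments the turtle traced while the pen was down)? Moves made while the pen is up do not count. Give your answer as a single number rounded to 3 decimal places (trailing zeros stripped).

Answer: 9

Derivation:
Executing turtle program step by step:
Start: pos=(6,-6), heading=225, pen down
FD 3: (6,-6) -> (3.879,-8.121) [heading=225, draw]
RT 180: heading 225 -> 45
FD 6: (3.879,-8.121) -> (8.121,-3.879) [heading=45, draw]
PU: pen up
BK 3: (8.121,-3.879) -> (6,-6) [heading=45, move]
FD 17: (6,-6) -> (18.021,6.021) [heading=45, move]
Final: pos=(18.021,6.021), heading=45, 2 segment(s) drawn

Segment lengths:
  seg 1: (6,-6) -> (3.879,-8.121), length = 3
  seg 2: (3.879,-8.121) -> (8.121,-3.879), length = 6
Total = 9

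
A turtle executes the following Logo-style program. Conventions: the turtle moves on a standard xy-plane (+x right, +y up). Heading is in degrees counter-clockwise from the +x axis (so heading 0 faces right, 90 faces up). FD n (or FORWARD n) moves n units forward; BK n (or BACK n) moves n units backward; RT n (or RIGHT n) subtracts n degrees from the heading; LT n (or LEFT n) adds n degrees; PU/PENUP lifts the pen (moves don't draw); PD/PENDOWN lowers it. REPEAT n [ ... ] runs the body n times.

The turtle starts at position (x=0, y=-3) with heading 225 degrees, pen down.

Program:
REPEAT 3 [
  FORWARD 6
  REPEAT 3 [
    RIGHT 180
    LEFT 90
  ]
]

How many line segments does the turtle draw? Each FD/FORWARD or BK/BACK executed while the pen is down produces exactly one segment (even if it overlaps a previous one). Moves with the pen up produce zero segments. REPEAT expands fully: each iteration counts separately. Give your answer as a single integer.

Answer: 3

Derivation:
Executing turtle program step by step:
Start: pos=(0,-3), heading=225, pen down
REPEAT 3 [
  -- iteration 1/3 --
  FD 6: (0,-3) -> (-4.243,-7.243) [heading=225, draw]
  REPEAT 3 [
    -- iteration 1/3 --
    RT 180: heading 225 -> 45
    LT 90: heading 45 -> 135
    -- iteration 2/3 --
    RT 180: heading 135 -> 315
    LT 90: heading 315 -> 45
    -- iteration 3/3 --
    RT 180: heading 45 -> 225
    LT 90: heading 225 -> 315
  ]
  -- iteration 2/3 --
  FD 6: (-4.243,-7.243) -> (0,-11.485) [heading=315, draw]
  REPEAT 3 [
    -- iteration 1/3 --
    RT 180: heading 315 -> 135
    LT 90: heading 135 -> 225
    -- iteration 2/3 --
    RT 180: heading 225 -> 45
    LT 90: heading 45 -> 135
    -- iteration 3/3 --
    RT 180: heading 135 -> 315
    LT 90: heading 315 -> 45
  ]
  -- iteration 3/3 --
  FD 6: (0,-11.485) -> (4.243,-7.243) [heading=45, draw]
  REPEAT 3 [
    -- iteration 1/3 --
    RT 180: heading 45 -> 225
    LT 90: heading 225 -> 315
    -- iteration 2/3 --
    RT 180: heading 315 -> 135
    LT 90: heading 135 -> 225
    -- iteration 3/3 --
    RT 180: heading 225 -> 45
    LT 90: heading 45 -> 135
  ]
]
Final: pos=(4.243,-7.243), heading=135, 3 segment(s) drawn
Segments drawn: 3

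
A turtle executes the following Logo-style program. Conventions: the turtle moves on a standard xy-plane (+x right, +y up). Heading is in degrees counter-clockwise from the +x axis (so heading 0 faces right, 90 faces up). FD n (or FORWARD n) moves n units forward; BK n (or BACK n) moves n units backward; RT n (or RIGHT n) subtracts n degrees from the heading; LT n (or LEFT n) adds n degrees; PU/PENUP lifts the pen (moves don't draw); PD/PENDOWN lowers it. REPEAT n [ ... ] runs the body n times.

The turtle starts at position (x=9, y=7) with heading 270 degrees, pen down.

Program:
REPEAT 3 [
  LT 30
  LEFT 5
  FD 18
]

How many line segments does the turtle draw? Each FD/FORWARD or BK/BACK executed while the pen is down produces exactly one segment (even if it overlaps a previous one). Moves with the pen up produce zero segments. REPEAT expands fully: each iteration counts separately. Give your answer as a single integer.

Executing turtle program step by step:
Start: pos=(9,7), heading=270, pen down
REPEAT 3 [
  -- iteration 1/3 --
  LT 30: heading 270 -> 300
  LT 5: heading 300 -> 305
  FD 18: (9,7) -> (19.324,-7.745) [heading=305, draw]
  -- iteration 2/3 --
  LT 30: heading 305 -> 335
  LT 5: heading 335 -> 340
  FD 18: (19.324,-7.745) -> (36.239,-13.901) [heading=340, draw]
  -- iteration 3/3 --
  LT 30: heading 340 -> 10
  LT 5: heading 10 -> 15
  FD 18: (36.239,-13.901) -> (53.626,-9.242) [heading=15, draw]
]
Final: pos=(53.626,-9.242), heading=15, 3 segment(s) drawn
Segments drawn: 3

Answer: 3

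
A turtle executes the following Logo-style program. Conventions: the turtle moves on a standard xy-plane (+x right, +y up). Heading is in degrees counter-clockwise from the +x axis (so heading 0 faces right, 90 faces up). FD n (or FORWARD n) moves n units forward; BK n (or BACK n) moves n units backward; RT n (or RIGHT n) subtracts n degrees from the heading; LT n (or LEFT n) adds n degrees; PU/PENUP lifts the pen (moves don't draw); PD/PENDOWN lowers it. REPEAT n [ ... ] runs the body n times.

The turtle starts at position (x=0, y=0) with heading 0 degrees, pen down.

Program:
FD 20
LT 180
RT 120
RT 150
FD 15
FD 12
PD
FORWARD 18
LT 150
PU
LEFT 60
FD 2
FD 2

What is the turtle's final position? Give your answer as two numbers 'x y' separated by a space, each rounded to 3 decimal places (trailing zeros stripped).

Executing turtle program step by step:
Start: pos=(0,0), heading=0, pen down
FD 20: (0,0) -> (20,0) [heading=0, draw]
LT 180: heading 0 -> 180
RT 120: heading 180 -> 60
RT 150: heading 60 -> 270
FD 15: (20,0) -> (20,-15) [heading=270, draw]
FD 12: (20,-15) -> (20,-27) [heading=270, draw]
PD: pen down
FD 18: (20,-27) -> (20,-45) [heading=270, draw]
LT 150: heading 270 -> 60
PU: pen up
LT 60: heading 60 -> 120
FD 2: (20,-45) -> (19,-43.268) [heading=120, move]
FD 2: (19,-43.268) -> (18,-41.536) [heading=120, move]
Final: pos=(18,-41.536), heading=120, 4 segment(s) drawn

Answer: 18 -41.536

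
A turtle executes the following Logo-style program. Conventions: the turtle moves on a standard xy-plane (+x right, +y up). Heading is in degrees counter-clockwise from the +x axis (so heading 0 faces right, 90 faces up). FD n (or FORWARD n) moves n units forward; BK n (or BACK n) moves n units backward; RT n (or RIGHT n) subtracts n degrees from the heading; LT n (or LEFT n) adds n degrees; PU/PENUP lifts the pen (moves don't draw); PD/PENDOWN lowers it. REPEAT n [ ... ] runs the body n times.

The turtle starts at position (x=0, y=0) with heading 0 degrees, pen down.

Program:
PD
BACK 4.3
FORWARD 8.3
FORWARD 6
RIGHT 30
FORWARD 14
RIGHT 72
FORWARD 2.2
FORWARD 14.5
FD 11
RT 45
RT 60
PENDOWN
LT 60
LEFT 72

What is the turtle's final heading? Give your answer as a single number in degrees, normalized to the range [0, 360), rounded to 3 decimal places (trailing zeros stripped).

Answer: 285

Derivation:
Executing turtle program step by step:
Start: pos=(0,0), heading=0, pen down
PD: pen down
BK 4.3: (0,0) -> (-4.3,0) [heading=0, draw]
FD 8.3: (-4.3,0) -> (4,0) [heading=0, draw]
FD 6: (4,0) -> (10,0) [heading=0, draw]
RT 30: heading 0 -> 330
FD 14: (10,0) -> (22.124,-7) [heading=330, draw]
RT 72: heading 330 -> 258
FD 2.2: (22.124,-7) -> (21.667,-9.152) [heading=258, draw]
FD 14.5: (21.667,-9.152) -> (18.652,-23.335) [heading=258, draw]
FD 11: (18.652,-23.335) -> (16.365,-34.095) [heading=258, draw]
RT 45: heading 258 -> 213
RT 60: heading 213 -> 153
PD: pen down
LT 60: heading 153 -> 213
LT 72: heading 213 -> 285
Final: pos=(16.365,-34.095), heading=285, 7 segment(s) drawn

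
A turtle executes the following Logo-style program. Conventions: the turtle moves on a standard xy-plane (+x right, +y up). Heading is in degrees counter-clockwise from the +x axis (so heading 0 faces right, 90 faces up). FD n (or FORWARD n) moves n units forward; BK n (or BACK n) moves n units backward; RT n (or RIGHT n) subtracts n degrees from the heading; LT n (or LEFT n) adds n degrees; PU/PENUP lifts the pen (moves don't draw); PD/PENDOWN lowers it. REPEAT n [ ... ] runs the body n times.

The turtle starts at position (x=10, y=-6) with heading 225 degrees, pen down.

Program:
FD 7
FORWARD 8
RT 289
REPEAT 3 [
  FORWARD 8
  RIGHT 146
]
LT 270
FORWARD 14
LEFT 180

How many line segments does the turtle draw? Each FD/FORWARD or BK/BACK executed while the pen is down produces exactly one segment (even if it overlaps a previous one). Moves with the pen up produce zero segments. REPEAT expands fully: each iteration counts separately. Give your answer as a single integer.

Executing turtle program step by step:
Start: pos=(10,-6), heading=225, pen down
FD 7: (10,-6) -> (5.05,-10.95) [heading=225, draw]
FD 8: (5.05,-10.95) -> (-0.607,-16.607) [heading=225, draw]
RT 289: heading 225 -> 296
REPEAT 3 [
  -- iteration 1/3 --
  FD 8: (-0.607,-16.607) -> (2.9,-23.797) [heading=296, draw]
  RT 146: heading 296 -> 150
  -- iteration 2/3 --
  FD 8: (2.9,-23.797) -> (-4.028,-19.797) [heading=150, draw]
  RT 146: heading 150 -> 4
  -- iteration 3/3 --
  FD 8: (-4.028,-19.797) -> (3.953,-19.239) [heading=4, draw]
  RT 146: heading 4 -> 218
]
LT 270: heading 218 -> 128
FD 14: (3.953,-19.239) -> (-4.667,-8.207) [heading=128, draw]
LT 180: heading 128 -> 308
Final: pos=(-4.667,-8.207), heading=308, 6 segment(s) drawn
Segments drawn: 6

Answer: 6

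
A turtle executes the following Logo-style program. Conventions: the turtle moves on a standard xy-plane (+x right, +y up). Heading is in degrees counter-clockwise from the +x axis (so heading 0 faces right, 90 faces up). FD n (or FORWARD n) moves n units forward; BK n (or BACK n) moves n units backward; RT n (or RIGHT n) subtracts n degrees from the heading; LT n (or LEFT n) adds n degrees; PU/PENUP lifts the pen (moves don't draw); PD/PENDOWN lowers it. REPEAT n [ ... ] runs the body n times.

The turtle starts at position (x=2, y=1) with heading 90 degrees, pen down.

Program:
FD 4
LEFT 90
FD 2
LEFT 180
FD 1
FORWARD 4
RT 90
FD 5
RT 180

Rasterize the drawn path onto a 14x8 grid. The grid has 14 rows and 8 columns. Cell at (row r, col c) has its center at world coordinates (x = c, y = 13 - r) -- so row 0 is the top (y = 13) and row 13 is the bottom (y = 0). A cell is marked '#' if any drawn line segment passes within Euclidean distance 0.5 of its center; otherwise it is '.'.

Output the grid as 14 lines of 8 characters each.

Segment 0: (2,1) -> (2,5)
Segment 1: (2,5) -> (0,5)
Segment 2: (0,5) -> (1,5)
Segment 3: (1,5) -> (5,5)
Segment 4: (5,5) -> (5,-0)

Answer: ........
........
........
........
........
........
........
........
######..
..#..#..
..#..#..
..#..#..
..#..#..
.....#..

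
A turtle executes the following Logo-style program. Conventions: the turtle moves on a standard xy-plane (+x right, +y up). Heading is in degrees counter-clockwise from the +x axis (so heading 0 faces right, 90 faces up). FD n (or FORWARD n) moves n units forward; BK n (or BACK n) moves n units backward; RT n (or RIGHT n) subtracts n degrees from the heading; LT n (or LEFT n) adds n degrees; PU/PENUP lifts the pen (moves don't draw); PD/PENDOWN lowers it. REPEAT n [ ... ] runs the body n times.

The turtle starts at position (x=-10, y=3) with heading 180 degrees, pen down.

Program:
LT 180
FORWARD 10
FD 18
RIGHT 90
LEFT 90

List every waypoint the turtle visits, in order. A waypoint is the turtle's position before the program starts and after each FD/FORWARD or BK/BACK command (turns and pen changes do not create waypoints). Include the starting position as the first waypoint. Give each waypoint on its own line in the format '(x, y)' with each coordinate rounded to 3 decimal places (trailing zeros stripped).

Executing turtle program step by step:
Start: pos=(-10,3), heading=180, pen down
LT 180: heading 180 -> 0
FD 10: (-10,3) -> (0,3) [heading=0, draw]
FD 18: (0,3) -> (18,3) [heading=0, draw]
RT 90: heading 0 -> 270
LT 90: heading 270 -> 0
Final: pos=(18,3), heading=0, 2 segment(s) drawn
Waypoints (3 total):
(-10, 3)
(0, 3)
(18, 3)

Answer: (-10, 3)
(0, 3)
(18, 3)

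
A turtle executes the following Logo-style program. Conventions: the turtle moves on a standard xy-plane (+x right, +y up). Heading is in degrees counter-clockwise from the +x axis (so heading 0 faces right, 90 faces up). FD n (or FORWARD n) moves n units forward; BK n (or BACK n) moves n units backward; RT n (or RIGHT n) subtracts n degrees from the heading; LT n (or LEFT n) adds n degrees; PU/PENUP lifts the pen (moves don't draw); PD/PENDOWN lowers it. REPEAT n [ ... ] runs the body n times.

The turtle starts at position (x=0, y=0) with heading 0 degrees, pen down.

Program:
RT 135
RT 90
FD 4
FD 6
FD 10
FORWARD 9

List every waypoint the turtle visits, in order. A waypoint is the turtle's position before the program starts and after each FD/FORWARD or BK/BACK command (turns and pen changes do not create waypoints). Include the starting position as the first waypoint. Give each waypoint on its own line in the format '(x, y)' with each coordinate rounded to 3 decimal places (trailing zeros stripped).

Answer: (0, 0)
(-2.828, 2.828)
(-7.071, 7.071)
(-14.142, 14.142)
(-20.506, 20.506)

Derivation:
Executing turtle program step by step:
Start: pos=(0,0), heading=0, pen down
RT 135: heading 0 -> 225
RT 90: heading 225 -> 135
FD 4: (0,0) -> (-2.828,2.828) [heading=135, draw]
FD 6: (-2.828,2.828) -> (-7.071,7.071) [heading=135, draw]
FD 10: (-7.071,7.071) -> (-14.142,14.142) [heading=135, draw]
FD 9: (-14.142,14.142) -> (-20.506,20.506) [heading=135, draw]
Final: pos=(-20.506,20.506), heading=135, 4 segment(s) drawn
Waypoints (5 total):
(0, 0)
(-2.828, 2.828)
(-7.071, 7.071)
(-14.142, 14.142)
(-20.506, 20.506)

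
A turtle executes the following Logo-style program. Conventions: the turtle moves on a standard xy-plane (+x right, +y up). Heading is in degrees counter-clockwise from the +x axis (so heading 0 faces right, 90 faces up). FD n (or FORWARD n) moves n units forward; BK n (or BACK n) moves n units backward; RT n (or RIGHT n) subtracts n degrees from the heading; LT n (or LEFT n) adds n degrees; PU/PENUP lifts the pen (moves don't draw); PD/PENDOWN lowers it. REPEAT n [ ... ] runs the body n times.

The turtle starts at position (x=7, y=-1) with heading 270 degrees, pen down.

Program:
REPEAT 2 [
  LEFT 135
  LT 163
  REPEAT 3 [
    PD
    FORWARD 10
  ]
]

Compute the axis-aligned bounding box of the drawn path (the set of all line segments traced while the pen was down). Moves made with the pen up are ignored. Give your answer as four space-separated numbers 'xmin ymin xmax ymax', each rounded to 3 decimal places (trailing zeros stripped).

Executing turtle program step by step:
Start: pos=(7,-1), heading=270, pen down
REPEAT 2 [
  -- iteration 1/2 --
  LT 135: heading 270 -> 45
  LT 163: heading 45 -> 208
  REPEAT 3 [
    -- iteration 1/3 --
    PD: pen down
    FD 10: (7,-1) -> (-1.829,-5.695) [heading=208, draw]
    -- iteration 2/3 --
    PD: pen down
    FD 10: (-1.829,-5.695) -> (-10.659,-10.389) [heading=208, draw]
    -- iteration 3/3 --
    PD: pen down
    FD 10: (-10.659,-10.389) -> (-19.488,-15.084) [heading=208, draw]
  ]
  -- iteration 2/2 --
  LT 135: heading 208 -> 343
  LT 163: heading 343 -> 146
  REPEAT 3 [
    -- iteration 1/3 --
    PD: pen down
    FD 10: (-19.488,-15.084) -> (-27.779,-9.492) [heading=146, draw]
    -- iteration 2/3 --
    PD: pen down
    FD 10: (-27.779,-9.492) -> (-36.069,-3.9) [heading=146, draw]
    -- iteration 3/3 --
    PD: pen down
    FD 10: (-36.069,-3.9) -> (-44.36,1.692) [heading=146, draw]
  ]
]
Final: pos=(-44.36,1.692), heading=146, 6 segment(s) drawn

Segment endpoints: x in {-44.36, -36.069, -27.779, -19.488, -10.659, -1.829, 7}, y in {-15.084, -10.389, -9.492, -5.695, -3.9, -1, 1.692}
xmin=-44.36, ymin=-15.084, xmax=7, ymax=1.692

Answer: -44.36 -15.084 7 1.692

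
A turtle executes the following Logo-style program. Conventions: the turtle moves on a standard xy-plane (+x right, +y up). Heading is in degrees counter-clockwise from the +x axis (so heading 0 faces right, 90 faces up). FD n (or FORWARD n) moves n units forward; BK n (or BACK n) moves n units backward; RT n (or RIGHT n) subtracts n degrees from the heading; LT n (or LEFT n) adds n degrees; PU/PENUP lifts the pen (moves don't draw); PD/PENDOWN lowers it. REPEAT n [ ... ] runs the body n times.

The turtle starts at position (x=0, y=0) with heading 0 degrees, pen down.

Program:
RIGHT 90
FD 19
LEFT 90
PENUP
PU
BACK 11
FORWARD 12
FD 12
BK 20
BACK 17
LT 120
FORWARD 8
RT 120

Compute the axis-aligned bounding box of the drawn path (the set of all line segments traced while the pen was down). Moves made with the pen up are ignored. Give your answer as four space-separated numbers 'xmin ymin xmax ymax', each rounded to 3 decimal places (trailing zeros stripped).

Executing turtle program step by step:
Start: pos=(0,0), heading=0, pen down
RT 90: heading 0 -> 270
FD 19: (0,0) -> (0,-19) [heading=270, draw]
LT 90: heading 270 -> 0
PU: pen up
PU: pen up
BK 11: (0,-19) -> (-11,-19) [heading=0, move]
FD 12: (-11,-19) -> (1,-19) [heading=0, move]
FD 12: (1,-19) -> (13,-19) [heading=0, move]
BK 20: (13,-19) -> (-7,-19) [heading=0, move]
BK 17: (-7,-19) -> (-24,-19) [heading=0, move]
LT 120: heading 0 -> 120
FD 8: (-24,-19) -> (-28,-12.072) [heading=120, move]
RT 120: heading 120 -> 0
Final: pos=(-28,-12.072), heading=0, 1 segment(s) drawn

Segment endpoints: x in {0, 0}, y in {-19, 0}
xmin=0, ymin=-19, xmax=0, ymax=0

Answer: 0 -19 0 0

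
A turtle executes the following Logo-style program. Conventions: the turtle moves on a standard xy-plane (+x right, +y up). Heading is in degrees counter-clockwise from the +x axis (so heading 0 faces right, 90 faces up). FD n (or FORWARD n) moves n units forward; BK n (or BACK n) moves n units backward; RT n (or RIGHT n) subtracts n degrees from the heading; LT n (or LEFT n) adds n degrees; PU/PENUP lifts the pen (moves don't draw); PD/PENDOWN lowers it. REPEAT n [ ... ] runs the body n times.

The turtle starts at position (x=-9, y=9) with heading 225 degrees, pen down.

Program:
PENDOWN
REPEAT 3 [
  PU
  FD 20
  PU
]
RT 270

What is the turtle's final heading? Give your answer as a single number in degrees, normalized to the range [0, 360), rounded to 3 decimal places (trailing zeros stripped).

Answer: 315

Derivation:
Executing turtle program step by step:
Start: pos=(-9,9), heading=225, pen down
PD: pen down
REPEAT 3 [
  -- iteration 1/3 --
  PU: pen up
  FD 20: (-9,9) -> (-23.142,-5.142) [heading=225, move]
  PU: pen up
  -- iteration 2/3 --
  PU: pen up
  FD 20: (-23.142,-5.142) -> (-37.284,-19.284) [heading=225, move]
  PU: pen up
  -- iteration 3/3 --
  PU: pen up
  FD 20: (-37.284,-19.284) -> (-51.426,-33.426) [heading=225, move]
  PU: pen up
]
RT 270: heading 225 -> 315
Final: pos=(-51.426,-33.426), heading=315, 0 segment(s) drawn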